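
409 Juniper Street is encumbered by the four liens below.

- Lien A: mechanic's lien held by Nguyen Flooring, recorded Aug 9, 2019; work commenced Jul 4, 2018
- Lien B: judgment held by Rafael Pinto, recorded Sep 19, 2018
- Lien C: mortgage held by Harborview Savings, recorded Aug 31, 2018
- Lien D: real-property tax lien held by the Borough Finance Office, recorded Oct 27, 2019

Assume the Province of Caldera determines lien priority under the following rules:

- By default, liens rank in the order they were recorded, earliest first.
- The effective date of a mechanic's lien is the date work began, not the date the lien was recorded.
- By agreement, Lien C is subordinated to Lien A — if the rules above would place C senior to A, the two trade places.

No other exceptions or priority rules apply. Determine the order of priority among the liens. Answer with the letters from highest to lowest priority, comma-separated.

Effective dates after the stated exceptions: A's effective date is Jul 4, 2018, when work began.
Ordering by effective date: A (Jul 4, 2018), C (Aug 31, 2018), B (Sep 19, 2018), D (Oct 27, 2019).
C already ranks below A; the subordination has no effect.

A, C, B, D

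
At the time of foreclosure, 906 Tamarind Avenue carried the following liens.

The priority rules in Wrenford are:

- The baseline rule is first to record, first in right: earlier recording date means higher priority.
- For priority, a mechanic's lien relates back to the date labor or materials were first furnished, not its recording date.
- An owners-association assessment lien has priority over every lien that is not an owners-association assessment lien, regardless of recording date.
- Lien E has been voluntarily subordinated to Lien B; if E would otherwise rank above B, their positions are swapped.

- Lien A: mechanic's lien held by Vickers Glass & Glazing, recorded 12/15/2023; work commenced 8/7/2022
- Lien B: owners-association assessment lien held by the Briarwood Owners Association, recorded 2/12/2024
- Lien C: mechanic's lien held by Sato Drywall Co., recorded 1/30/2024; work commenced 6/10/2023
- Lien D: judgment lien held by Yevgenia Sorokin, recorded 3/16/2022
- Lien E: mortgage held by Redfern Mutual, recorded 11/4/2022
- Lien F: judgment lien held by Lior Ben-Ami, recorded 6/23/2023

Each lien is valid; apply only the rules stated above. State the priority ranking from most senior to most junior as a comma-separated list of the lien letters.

B, D, A, E, C, F

First, effective dates: A relates back to 8/7/2022 (work commenced); C relates back to 6/10/2023 (work commenced).
B is an owners-association assessment lien, so it outranks all other liens regardless of date.
Ordering the rest by effective date: D (3/16/2022), A (8/7/2022), E (11/4/2022), C (6/10/2023), F (6/23/2023).
E is already junior to B, so the subordination agreement changes nothing.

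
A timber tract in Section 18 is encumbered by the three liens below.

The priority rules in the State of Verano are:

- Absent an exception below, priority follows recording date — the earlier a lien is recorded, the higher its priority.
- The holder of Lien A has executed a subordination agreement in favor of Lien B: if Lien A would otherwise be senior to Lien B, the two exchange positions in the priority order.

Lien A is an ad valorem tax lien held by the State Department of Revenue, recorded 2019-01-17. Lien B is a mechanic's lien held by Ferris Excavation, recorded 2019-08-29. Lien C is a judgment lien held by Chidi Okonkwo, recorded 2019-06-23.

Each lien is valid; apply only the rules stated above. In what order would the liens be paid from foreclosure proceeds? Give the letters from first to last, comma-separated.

B, C, A

By effective date: A (2019-01-17), C (2019-06-23), B (2019-08-29).
Because A would otherwise rank above B, the subordination swaps them.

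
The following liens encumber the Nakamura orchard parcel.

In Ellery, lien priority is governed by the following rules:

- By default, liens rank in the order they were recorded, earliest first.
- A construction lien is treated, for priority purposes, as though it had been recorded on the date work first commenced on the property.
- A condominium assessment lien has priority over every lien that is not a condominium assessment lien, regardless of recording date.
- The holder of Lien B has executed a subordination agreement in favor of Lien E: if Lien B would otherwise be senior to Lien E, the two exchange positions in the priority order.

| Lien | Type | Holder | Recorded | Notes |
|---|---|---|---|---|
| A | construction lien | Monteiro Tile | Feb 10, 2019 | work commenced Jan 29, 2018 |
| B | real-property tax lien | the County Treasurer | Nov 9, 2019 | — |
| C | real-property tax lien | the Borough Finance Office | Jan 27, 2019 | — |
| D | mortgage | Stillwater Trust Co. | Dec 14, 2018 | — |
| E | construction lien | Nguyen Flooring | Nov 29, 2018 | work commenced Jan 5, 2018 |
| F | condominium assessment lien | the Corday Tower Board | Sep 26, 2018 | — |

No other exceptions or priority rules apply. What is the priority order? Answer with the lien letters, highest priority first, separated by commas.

First, effective dates: A's effective date is Jan 29, 2018, when work began; E is treated as recorded Jan 5, 2018, the work-commencement date.
F is a condominium assessment lien and takes priority over every other lien.
Among the remaining liens, by effective date: E (Jan 5, 2018), A (Jan 29, 2018), D (Dec 14, 2018), C (Jan 27, 2019), B (Nov 9, 2019).
Since B is not senior to E, the subordination leaves the order unchanged.

F, E, A, D, C, B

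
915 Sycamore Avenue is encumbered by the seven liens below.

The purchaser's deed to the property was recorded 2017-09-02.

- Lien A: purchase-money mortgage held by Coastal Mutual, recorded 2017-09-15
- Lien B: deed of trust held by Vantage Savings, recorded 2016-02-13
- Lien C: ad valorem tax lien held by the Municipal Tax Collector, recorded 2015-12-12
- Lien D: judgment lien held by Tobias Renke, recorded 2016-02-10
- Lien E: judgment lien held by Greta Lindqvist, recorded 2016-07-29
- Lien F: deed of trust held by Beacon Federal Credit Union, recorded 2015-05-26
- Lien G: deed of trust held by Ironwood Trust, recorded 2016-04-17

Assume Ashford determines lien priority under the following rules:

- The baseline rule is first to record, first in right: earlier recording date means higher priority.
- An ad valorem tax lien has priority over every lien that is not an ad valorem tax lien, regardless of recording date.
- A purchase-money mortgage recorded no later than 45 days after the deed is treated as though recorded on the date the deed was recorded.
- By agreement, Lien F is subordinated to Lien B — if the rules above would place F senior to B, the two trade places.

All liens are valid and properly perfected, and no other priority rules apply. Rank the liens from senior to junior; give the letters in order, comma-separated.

Effective dates: A was recorded within the 45-day window, so its effective date is the deed date 2017-09-02.
C is an ad valorem tax lien and takes priority over every other lien.
The other liens, earliest effective date first: F (2015-05-26), D (2016-02-10), B (2016-02-13), G (2016-04-17), E (2016-07-29), A (2017-09-02).
F would otherwise be senior to B, so under the subordination agreement F and B exchange positions.

C, B, D, F, G, E, A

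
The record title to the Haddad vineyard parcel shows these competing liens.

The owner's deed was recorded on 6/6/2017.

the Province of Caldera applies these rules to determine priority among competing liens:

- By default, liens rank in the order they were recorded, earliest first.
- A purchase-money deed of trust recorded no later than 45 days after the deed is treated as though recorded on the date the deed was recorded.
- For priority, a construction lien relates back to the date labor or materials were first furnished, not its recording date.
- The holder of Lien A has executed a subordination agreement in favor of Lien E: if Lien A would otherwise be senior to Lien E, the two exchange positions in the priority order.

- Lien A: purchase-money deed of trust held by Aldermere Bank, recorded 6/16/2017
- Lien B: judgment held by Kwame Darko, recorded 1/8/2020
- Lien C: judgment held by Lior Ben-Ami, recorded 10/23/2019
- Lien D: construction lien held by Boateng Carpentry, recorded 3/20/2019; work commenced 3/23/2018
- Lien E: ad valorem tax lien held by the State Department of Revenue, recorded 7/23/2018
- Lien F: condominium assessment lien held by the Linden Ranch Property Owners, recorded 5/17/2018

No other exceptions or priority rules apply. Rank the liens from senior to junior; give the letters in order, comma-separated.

Effective dates after the stated exceptions: A relates back to the deed date 6/6/2017; D's effective date is 3/23/2018, when work began.
Ordering by effective date: A (6/6/2017), D (3/23/2018), F (5/17/2018), E (7/23/2018), C (10/23/2019), B (1/8/2020).
A would otherwise be senior to E, so under the subordination agreement A and E exchange positions.

E, D, F, A, C, B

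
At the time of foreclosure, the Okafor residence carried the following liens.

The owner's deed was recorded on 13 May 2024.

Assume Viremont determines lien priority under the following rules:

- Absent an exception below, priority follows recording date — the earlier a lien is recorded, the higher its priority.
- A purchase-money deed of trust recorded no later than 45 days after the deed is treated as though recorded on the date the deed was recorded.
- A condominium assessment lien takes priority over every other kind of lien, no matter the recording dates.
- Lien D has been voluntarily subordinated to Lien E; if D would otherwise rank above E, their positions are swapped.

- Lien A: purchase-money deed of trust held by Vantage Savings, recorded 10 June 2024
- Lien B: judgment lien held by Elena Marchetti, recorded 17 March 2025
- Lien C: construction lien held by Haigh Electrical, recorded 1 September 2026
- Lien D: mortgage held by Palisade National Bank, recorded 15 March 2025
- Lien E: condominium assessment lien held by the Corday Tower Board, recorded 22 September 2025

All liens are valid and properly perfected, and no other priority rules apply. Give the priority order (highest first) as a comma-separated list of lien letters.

Adjusting effective dates: A relates back to the deed date 13 May 2024.
E, as a condominium assessment lien, has superpriority and ranks first.
Ordering the rest by effective date: A (13 May 2024), D (15 March 2025), B (17 March 2025), C (1 September 2026).
D is already junior to E, so the subordination agreement changes nothing.

E, A, D, B, C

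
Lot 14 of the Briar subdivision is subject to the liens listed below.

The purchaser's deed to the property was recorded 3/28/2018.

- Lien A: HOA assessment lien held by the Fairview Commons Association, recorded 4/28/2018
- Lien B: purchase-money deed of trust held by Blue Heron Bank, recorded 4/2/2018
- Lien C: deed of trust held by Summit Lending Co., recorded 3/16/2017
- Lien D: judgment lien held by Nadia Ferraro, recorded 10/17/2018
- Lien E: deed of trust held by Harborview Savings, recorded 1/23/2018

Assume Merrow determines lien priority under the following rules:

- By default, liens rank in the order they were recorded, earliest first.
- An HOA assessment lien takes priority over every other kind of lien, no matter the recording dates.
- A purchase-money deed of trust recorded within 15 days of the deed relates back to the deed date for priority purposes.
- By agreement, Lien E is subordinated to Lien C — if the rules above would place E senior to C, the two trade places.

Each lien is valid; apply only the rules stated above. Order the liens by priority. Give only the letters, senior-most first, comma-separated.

A, C, E, B, D

Effective dates after the stated exceptions: B relates back to the deed date 3/28/2018.
As an HOA assessment lien, A is senior to every other lien.
Remaining liens by effective date: C (3/16/2017), E (1/23/2018), B (3/28/2018), D (10/17/2018).
E is already junior to C, so the subordination agreement changes nothing.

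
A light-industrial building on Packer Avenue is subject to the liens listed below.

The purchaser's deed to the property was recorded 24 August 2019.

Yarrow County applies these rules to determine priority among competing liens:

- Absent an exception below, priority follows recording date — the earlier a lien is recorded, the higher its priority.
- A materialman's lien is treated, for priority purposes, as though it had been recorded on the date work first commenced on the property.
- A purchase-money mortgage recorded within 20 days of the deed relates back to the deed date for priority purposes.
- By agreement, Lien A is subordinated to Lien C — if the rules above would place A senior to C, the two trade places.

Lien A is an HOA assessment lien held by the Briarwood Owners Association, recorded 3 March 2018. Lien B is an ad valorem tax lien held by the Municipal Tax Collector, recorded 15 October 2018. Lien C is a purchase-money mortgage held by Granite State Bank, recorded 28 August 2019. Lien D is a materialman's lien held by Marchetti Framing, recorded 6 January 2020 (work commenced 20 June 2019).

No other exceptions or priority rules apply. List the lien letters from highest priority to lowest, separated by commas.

C, B, D, A

First, effective dates: C was recorded within the 20-day window, so its effective date is the deed date 24 August 2019; D is treated as recorded 20 June 2019, the work-commencement date.
By effective date, earliest first: A (3 March 2018), B (15 October 2018), D (20 June 2019), C (24 August 2019).
A would otherwise be senior to C, so under the subordination agreement A and C exchange positions.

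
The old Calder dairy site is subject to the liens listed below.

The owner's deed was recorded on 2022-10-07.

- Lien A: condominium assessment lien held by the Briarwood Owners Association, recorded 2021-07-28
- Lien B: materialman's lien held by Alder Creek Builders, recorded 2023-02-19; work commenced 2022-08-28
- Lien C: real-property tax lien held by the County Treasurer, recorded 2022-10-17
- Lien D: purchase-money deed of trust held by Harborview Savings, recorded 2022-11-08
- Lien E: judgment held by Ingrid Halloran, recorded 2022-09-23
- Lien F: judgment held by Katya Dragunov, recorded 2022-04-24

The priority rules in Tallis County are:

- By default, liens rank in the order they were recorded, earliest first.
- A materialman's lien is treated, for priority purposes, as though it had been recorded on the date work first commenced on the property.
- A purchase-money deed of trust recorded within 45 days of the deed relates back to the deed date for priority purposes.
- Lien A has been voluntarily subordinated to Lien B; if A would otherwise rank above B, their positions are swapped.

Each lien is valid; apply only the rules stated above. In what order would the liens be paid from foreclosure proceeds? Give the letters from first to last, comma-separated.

Effective dates: B relates back to 2022-08-28 (work commenced); D relates back to the deed date 2022-10-07.
Ordering by effective date: A (2021-07-28), F (2022-04-24), B (2022-08-28), E (2022-09-23), D (2022-10-07), C (2022-10-17).
A is senior to B before the subordination, so the two trade places.

B, F, A, E, D, C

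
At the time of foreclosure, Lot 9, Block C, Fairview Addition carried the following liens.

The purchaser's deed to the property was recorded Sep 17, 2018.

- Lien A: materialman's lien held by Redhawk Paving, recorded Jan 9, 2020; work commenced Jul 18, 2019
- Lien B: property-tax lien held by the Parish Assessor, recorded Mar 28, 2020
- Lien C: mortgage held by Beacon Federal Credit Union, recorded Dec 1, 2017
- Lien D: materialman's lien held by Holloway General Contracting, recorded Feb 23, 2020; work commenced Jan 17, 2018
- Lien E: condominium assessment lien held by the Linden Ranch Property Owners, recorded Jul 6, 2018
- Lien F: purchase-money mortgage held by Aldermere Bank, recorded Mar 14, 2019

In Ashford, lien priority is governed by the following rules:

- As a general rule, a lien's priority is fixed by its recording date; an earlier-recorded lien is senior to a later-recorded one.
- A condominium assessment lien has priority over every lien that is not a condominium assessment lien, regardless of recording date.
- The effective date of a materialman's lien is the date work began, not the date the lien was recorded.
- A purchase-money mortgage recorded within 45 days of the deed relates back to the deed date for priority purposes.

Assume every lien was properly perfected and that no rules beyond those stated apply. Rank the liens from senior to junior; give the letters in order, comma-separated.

E, C, D, F, A, B

Effective dates after the stated exceptions: A's effective date is Jul 18, 2019, when work began; D's effective date is Jan 17, 2018, when work began; F was recorded 178 days after the deed — beyond 45 days — so no relation-back applies.
E is a condominium assessment lien and takes priority over every other lien.
Ordering the rest by effective date: C (Dec 1, 2017), D (Jan 17, 2018), F (Mar 14, 2019), A (Jul 18, 2019), B (Mar 28, 2020).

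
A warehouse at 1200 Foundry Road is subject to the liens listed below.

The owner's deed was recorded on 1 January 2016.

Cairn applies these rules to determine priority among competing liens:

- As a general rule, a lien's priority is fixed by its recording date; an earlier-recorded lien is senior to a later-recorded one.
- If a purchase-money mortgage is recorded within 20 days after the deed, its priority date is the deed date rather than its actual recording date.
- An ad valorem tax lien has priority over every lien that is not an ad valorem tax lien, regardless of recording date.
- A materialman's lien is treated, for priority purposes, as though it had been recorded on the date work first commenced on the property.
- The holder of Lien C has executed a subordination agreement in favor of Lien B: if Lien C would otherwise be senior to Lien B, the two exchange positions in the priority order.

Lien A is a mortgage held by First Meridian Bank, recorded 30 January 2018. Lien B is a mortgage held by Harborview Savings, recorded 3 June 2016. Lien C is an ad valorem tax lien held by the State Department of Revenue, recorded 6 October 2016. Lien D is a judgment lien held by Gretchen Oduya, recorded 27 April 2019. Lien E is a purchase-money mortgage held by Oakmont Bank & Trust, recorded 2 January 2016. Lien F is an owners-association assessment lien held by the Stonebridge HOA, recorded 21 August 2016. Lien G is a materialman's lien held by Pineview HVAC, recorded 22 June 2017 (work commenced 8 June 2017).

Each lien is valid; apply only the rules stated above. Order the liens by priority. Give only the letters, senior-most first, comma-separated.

Adjusting effective dates: E relates back to the deed date 1 January 2016; G's effective date is 8 June 2017, when work began.
C, as an ad valorem tax lien, has superpriority and ranks first.
Ordering the rest by effective date: E (1 January 2016), B (3 June 2016), F (21 August 2016), G (8 June 2017), A (30 January 2018), D (27 April 2019).
Because C would otherwise rank above B, the subordination swaps them.

B, E, C, F, G, A, D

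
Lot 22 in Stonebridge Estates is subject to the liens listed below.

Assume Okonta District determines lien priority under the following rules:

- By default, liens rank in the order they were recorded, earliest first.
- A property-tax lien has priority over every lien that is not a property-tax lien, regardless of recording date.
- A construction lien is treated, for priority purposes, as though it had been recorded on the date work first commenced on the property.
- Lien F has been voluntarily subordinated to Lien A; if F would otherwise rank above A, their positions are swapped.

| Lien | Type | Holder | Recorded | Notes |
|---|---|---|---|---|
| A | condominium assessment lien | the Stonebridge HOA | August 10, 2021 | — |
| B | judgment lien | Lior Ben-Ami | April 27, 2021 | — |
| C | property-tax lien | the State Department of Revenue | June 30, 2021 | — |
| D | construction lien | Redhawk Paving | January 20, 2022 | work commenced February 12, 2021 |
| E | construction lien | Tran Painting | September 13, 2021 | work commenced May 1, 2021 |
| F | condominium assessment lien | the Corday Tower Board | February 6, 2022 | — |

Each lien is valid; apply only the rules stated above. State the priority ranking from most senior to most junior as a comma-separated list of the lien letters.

C, D, B, E, A, F

Effective dates: D's effective date is February 12, 2021, when work began; E relates back to May 1, 2021 (work commenced).
C is a property-tax lien and takes priority over every other lien.
Remaining liens by effective date: D (February 12, 2021), B (April 27, 2021), E (May 1, 2021), A (August 10, 2021), F (February 6, 2022).
F is already junior to A, so the subordination agreement changes nothing.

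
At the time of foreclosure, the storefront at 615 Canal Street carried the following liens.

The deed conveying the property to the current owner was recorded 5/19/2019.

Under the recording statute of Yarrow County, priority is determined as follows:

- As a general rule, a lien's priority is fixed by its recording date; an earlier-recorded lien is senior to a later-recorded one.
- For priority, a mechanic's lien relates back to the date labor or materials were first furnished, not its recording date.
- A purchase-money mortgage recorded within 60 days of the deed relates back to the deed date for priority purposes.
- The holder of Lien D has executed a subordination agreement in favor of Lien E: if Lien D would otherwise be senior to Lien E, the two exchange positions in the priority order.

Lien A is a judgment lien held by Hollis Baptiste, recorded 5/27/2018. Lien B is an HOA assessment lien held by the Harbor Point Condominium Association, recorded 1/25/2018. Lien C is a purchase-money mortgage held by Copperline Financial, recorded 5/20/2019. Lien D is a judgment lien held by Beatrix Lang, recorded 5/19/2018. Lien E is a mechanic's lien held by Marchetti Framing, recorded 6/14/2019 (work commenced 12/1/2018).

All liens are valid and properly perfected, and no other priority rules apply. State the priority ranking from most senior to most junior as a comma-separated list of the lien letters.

Effective dates: C's effective date is the deed date, 5/19/2019; E is treated as recorded 12/1/2018, the work-commencement date.
Sorted by effective date: B (1/25/2018), D (5/19/2018), A (5/27/2018), E (12/1/2018), C (5/19/2019).
The subordination applies — D was senior to E — so D and E swap.

B, E, A, D, C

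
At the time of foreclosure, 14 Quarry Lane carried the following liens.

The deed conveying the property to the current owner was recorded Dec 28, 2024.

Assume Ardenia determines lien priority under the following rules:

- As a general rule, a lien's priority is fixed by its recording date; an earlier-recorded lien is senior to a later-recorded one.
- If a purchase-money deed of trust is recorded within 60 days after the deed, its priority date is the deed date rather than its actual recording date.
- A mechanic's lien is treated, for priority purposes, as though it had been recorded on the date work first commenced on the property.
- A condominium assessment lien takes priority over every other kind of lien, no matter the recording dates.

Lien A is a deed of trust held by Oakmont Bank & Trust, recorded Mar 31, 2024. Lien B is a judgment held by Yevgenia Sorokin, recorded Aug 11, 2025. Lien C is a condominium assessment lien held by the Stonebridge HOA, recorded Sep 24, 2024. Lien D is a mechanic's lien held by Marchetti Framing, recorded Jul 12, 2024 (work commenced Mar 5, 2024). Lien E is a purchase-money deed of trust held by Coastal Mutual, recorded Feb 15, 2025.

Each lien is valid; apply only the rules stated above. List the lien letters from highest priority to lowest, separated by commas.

C, D, A, E, B

First, effective dates: D's effective date is Mar 5, 2024, when work began; E's effective date is the deed date, Dec 28, 2024.
C is a condominium assessment lien, so it outranks all other liens regardless of date.
Remaining liens by effective date: D (Mar 5, 2024), A (Mar 31, 2024), E (Dec 28, 2024), B (Aug 11, 2025).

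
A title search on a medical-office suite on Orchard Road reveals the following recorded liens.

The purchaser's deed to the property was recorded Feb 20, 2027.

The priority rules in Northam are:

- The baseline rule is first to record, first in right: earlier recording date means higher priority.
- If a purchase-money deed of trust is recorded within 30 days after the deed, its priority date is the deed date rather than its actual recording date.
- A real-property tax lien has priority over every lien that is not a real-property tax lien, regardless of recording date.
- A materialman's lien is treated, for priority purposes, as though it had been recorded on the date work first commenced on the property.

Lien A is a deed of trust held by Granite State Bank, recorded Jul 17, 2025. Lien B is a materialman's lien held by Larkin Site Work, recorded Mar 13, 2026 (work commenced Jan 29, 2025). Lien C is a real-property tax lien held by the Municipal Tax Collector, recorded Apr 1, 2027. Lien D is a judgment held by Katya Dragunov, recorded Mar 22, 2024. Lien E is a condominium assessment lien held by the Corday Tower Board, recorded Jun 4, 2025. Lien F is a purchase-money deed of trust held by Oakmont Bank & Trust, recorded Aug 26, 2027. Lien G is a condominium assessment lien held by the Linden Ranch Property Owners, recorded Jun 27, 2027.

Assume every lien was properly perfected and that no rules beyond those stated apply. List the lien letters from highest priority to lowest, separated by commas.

Effective dates after the stated exceptions: B is treated as recorded Jan 29, 2025, the work-commencement date; F missed the 30-day window (187 days after the deed), so its recording date stands.
C is a real-property tax lien, so it outranks all other liens regardless of date.
The other liens, earliest effective date first: D (Mar 22, 2024), B (Jan 29, 2025), E (Jun 4, 2025), A (Jul 17, 2025), G (Jun 27, 2027), F (Aug 26, 2027).

C, D, B, E, A, G, F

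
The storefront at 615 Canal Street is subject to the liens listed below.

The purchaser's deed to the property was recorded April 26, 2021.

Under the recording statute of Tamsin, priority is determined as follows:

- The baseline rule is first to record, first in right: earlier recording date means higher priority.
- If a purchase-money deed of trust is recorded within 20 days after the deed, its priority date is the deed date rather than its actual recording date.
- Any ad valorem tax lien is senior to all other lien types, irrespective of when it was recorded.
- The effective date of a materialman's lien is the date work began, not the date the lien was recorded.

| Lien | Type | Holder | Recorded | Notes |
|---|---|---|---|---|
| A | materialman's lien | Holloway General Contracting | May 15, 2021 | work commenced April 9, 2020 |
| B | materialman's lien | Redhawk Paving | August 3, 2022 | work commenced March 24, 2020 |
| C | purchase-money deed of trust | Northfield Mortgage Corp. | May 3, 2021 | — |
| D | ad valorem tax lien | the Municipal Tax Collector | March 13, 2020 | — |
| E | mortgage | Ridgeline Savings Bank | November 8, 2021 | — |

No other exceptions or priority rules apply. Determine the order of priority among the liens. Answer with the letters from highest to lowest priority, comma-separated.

D, B, A, C, E

First, effective dates: A relates back to April 9, 2020 (work commenced); B is treated as recorded March 24, 2020, the work-commencement date; C relates back to the deed date April 26, 2021.
D, as an ad valorem tax lien, has superpriority and ranks first.
Remaining liens by effective date: B (March 24, 2020), A (April 9, 2020), C (April 26, 2021), E (November 8, 2021).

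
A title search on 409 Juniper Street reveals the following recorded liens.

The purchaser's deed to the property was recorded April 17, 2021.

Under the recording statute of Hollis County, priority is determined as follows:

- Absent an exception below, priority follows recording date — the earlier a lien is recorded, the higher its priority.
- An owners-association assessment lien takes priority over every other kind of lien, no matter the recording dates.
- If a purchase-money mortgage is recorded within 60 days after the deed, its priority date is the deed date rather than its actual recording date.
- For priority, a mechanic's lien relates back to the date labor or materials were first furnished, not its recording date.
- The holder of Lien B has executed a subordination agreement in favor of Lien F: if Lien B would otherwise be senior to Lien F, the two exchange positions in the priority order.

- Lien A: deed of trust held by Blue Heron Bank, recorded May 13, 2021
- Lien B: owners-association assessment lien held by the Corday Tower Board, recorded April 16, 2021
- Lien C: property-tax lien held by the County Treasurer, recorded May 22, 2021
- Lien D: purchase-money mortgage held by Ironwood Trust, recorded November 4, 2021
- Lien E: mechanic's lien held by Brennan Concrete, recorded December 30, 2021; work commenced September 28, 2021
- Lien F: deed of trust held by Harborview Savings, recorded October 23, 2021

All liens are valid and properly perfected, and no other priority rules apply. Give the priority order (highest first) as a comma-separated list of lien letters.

Effective dates: D was recorded 201 days after the deed, outside the 60-day window, so it keeps its recording date; E's effective date is September 28, 2021, when work began.
B is an owners-association assessment lien and takes priority over every other lien.
Remaining liens by effective date: A (May 13, 2021), C (May 22, 2021), E (September 28, 2021), F (October 23, 2021), D (November 4, 2021).
Because B would otherwise rank above F, the subordination swaps them.

F, A, C, E, B, D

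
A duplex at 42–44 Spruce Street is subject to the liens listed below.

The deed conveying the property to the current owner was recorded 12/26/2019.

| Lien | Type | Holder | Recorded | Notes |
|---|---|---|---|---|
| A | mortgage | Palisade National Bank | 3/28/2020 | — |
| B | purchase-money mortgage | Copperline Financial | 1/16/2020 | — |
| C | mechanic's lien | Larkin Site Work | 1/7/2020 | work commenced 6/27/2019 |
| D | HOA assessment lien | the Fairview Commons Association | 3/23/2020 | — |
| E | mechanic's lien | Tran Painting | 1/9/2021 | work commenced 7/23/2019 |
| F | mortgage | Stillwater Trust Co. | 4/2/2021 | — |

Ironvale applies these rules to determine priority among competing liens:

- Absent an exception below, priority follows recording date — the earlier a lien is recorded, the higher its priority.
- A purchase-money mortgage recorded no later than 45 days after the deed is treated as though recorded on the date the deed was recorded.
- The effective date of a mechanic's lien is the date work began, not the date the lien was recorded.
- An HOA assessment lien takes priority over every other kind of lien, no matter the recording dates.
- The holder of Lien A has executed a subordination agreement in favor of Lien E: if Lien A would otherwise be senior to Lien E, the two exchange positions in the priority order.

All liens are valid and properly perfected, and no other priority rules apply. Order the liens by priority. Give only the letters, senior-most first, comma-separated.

D, C, E, B, A, F

Effective dates after the stated exceptions: B was recorded within the 45-day window, so its effective date is the deed date 12/26/2019; C's effective date is 6/27/2019, when work began; E is treated as recorded 7/23/2019, the work-commencement date.
As an HOA assessment lien, D is senior to every other lien.
The other liens, earliest effective date first: C (6/27/2019), E (7/23/2019), B (12/26/2019), A (3/28/2020), F (4/2/2021).
A already ranks below E; the subordination has no effect.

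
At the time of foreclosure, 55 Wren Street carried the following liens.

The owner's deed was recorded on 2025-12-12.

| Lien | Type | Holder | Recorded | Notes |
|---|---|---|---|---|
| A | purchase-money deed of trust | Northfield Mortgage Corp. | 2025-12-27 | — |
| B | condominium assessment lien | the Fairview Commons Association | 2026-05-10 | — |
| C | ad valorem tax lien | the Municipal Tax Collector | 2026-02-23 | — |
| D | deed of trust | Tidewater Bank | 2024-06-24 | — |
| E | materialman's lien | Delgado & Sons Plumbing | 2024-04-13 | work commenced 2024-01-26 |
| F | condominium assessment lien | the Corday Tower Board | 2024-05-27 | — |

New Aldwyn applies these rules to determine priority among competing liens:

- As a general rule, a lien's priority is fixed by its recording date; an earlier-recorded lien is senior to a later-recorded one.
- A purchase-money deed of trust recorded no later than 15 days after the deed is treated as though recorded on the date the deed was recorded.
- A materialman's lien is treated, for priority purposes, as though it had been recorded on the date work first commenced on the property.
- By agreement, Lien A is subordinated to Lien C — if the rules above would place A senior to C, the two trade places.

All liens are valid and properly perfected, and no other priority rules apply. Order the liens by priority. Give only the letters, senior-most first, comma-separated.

Effective dates after the stated exceptions: A's effective date is the deed date, 2025-12-12; E's effective date is 2024-01-26, when work began.
Sorted by effective date: E (2024-01-26), F (2024-05-27), D (2024-06-24), A (2025-12-12), C (2026-02-23), B (2026-05-10).
A would otherwise be senior to C, so under the subordination agreement A and C exchange positions.

E, F, D, C, A, B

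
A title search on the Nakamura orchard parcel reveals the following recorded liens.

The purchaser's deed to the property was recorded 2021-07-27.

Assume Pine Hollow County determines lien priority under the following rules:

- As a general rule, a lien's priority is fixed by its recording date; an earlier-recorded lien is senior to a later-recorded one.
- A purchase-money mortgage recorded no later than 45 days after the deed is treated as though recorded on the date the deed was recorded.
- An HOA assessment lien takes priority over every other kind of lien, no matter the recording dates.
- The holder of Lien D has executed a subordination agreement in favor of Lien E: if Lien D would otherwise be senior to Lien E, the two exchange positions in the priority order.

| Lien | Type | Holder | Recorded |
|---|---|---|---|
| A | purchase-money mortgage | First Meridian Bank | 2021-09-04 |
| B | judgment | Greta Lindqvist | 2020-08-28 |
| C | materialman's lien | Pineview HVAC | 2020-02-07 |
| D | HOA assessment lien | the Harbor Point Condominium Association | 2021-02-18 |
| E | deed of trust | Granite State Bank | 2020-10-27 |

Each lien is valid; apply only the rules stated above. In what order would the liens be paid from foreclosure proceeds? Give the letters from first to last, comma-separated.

Effective dates: A relates back to the deed date 2021-07-27.
As an HOA assessment lien, D is senior to every other lien.
Remaining liens by effective date: C (2020-02-07), B (2020-08-28), E (2020-10-27), A (2021-07-27).
D would otherwise be senior to E, so under the subordination agreement D and E exchange positions.

E, C, B, D, A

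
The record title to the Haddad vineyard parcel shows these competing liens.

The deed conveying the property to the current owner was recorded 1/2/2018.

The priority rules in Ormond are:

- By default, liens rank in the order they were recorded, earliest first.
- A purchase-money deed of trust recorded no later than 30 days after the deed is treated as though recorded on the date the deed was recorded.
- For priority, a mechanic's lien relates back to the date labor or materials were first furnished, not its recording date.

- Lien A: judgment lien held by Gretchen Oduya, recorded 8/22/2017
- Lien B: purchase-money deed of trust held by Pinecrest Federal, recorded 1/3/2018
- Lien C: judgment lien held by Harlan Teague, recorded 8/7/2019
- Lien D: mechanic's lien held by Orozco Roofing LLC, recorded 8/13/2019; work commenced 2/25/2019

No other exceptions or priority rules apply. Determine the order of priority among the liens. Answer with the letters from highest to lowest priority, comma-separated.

Adjusting effective dates: B's effective date is the deed date, 1/2/2018; D is treated as recorded 2/25/2019, the work-commencement date.
By effective date: A (8/22/2017), B (1/2/2018), D (2/25/2019), C (8/7/2019).

A, B, D, C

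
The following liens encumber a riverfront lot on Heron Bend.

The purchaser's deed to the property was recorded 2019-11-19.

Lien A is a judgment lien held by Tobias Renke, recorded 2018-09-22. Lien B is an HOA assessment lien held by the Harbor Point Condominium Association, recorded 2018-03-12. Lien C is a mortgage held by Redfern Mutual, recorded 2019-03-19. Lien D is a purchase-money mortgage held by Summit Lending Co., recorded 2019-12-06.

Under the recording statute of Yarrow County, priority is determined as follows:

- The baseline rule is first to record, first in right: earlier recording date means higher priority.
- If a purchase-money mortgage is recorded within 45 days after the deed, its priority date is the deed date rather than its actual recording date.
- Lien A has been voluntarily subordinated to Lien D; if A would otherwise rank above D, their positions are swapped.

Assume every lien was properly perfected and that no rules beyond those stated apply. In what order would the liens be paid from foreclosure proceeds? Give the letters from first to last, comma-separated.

B, D, C, A

Effective dates after the stated exceptions: D relates back to the deed date 2019-11-19.
By effective date: B (2018-03-12), A (2018-09-22), C (2019-03-19), D (2019-11-19).
A would otherwise be senior to D, so under the subordination agreement A and D exchange positions.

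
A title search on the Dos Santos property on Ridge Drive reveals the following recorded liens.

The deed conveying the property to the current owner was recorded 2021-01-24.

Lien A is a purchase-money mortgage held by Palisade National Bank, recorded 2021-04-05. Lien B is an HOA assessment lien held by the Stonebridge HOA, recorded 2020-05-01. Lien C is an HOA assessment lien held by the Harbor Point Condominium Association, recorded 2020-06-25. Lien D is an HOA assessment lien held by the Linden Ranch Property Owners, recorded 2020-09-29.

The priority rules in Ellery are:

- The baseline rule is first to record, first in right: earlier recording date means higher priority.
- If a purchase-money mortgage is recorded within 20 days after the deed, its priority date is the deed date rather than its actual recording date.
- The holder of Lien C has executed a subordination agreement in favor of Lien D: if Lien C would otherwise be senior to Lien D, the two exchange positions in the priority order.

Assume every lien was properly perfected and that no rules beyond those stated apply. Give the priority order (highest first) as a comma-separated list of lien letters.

B, D, C, A

Effective dates: A was recorded 71 days after the deed, outside the 20-day window, so it keeps its recording date.
Ordering by effective date: B (2020-05-01), C (2020-06-25), D (2020-09-29), A (2021-04-05).
C is senior to D before the subordination, so the two trade places.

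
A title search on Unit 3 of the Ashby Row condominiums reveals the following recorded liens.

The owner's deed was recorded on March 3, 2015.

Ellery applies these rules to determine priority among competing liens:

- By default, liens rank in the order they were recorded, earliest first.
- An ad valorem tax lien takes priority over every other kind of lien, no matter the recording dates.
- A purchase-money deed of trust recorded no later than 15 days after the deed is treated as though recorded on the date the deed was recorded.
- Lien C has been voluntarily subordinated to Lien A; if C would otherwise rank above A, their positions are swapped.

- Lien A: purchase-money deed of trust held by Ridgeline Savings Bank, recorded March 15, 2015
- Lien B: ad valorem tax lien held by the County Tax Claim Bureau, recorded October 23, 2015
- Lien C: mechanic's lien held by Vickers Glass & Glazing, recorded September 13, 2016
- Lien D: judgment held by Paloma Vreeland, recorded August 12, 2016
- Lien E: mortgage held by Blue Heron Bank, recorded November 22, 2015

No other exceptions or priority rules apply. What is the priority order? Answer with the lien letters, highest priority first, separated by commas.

B, A, E, D, C

Adjusting effective dates: A was recorded within the 15-day window, so its effective date is the deed date March 3, 2015.
B is an ad valorem tax lien and takes priority over every other lien.
Among the remaining liens, by effective date: A (March 3, 2015), E (November 22, 2015), D (August 12, 2016), C (September 13, 2016).
C is already junior to A, so the subordination agreement changes nothing.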